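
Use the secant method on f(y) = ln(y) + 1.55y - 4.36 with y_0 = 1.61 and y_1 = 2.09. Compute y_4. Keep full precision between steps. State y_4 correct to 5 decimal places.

2.28092

f(y_0) = -1.388266, f(y_1) = -0.383336
y_2 = 2.090000 - (-0.383336)·(2.090000 - 1.610000)/(-0.383336 - (-1.388266)) = 2.273099; f(y_2) = -0.015553
y_3 = 2.273099 - (-0.015553)·(2.273099 - 2.090000)/(-0.015553 - (-0.383336)) = 2.280842; f(y_3) = -0.000151
y_4 = 2.280842 - (-0.000151)·(2.280842 - 2.273099)/(-0.000151 - (-0.015553)) = 2.280918; f(y_4) = -0.000000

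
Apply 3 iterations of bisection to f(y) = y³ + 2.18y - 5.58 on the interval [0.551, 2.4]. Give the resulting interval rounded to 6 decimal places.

[1.244375, 1.475500]

f(0.551000) = -4.211536, f(2.400000) = 13.476000 (opposite signs)
step 1: m = 1.475500, f(m) = 0.848901 > 0 → root in [0.551000, 1.475500]
step 2: m = 1.013250, f(m) = -2.330836 < 0 → root in [1.013250, 1.475500]
step 3: m = 1.244375, f(m) = -0.940386 < 0 → root in [1.244375, 1.475500]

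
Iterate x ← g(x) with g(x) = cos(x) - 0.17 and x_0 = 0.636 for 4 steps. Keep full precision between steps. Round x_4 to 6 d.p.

0.635163

x_1 = g(0.636000) = 0.634478
x_2 = g(0.634478) = 0.635381
x_3 = g(0.635381) = 0.634846
x_4 = g(0.634846) = 0.635163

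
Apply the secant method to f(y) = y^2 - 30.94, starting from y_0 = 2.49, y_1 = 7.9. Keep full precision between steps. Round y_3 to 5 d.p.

Secant update: y_(k+1) = y_k − f(y_k)·(y_k − y_(k-1))/(f(y_k) − f(y_(k-1))).
f(y_0) = -24.739900, f(y_1) = 31.470000
y_2 = 7.900000 - (31.470000)·(7.900000 - 2.490000)/(31.470000 - (-24.739900)) = 4.871126; f(y_2) = -7.212131
y_3 = 4.871126 - (-7.212131)·(4.871126 - 7.900000)/(-7.212131 - (31.470000)) = 5.435848; f(y_3) = -1.391560

5.43585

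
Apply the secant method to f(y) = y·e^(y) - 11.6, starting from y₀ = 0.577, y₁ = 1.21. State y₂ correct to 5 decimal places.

Secant update: y_(k+1) = y_k − f(y_k)·(y_k − y_(k-1))/(f(y_k) − f(y_(k-1))).
f(y_0) = -10.572543, f(y_1) = -7.542284
y_2 = 1.210000 - (-7.542284)·(1.210000 - 0.577000)/(-7.542284 - (-10.572543)) = 2.785530; f(y_2) = 33.549024

2.78553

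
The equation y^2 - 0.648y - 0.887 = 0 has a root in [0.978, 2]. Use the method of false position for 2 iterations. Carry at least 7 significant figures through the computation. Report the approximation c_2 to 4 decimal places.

f(0.978000) = -0.564260, f(2.000000) = 1.817000
step 1: c = 1.220172, f(c) = -0.188852 < 0 → new bracket [1.220172, 2.000000]
step 2: c = 1.293593, f(c) = -0.051865 < 0 → new bracket [1.293593, 2.000000]

1.2936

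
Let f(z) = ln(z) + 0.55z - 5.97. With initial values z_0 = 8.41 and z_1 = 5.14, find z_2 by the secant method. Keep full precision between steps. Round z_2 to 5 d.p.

Secant update: z_(k+1) = z_k − f(z_k)·(z_k − z_(k-1))/(f(z_k) − f(z_(k-1))).
f(z_0) = 0.784921, f(z_1) = -1.505947
z_2 = 5.140000 - (-1.505947)·(5.140000 - 8.410000)/(-1.505947 - (0.784921)) = 7.289598; f(z_2) = 0.025727

7.28960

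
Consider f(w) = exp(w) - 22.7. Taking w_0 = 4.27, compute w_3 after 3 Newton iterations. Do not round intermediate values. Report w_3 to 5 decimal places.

3.12657

f'(w) = exp(w)
w_0 = 4.270000: f = 48.821636, f' = 71.521636 → w_1 = 4.270000 - (48.821636)/(71.521636) = 3.587386
w_1 = 3.587386: f = 13.439501, f' = 36.139501 → w_2 = 3.587386 - (13.439501)/(36.139501) = 3.215508
w_2 = 3.215508: f = 2.215947, f' = 24.915947 → w_3 = 3.215508 - (2.215947)/(24.915947) = 3.126571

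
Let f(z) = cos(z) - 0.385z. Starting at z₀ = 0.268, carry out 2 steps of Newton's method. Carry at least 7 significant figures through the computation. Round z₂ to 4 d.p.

1.1341

f'(z) = -sin(z) - 0.385
z_0 = 0.268000: f = 0.861122, f' = -0.649803 → z_1 = 0.268000 - (0.861122)/(-0.649803) = 1.593205
z_1 = 1.593205: f = -0.635790, f' = -1.384749 → z_2 = 1.593205 - (-0.635790)/(-1.384749) = 1.134067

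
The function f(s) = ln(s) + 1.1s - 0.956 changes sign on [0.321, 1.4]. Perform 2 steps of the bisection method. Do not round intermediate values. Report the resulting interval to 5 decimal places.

[0.86050, 1.13025]

f(0.321000) = -1.739214, f(1.400000) = 0.920472 (opposite signs)
step 1: m = 0.860500, f(m) = -0.159692 < 0 → root in [0.860500, 1.400000]
step 2: m = 1.130250, f(m) = 0.409714 > 0 → root in [0.860500, 1.130250]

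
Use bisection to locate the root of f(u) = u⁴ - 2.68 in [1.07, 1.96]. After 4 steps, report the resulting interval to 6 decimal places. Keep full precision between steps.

f(1.070000) = -1.369204, f(1.960000) = 12.077891 (opposite signs)
step 1: m = 1.515000, f(m) = 2.588058 > 0 → root in [1.070000, 1.515000]
step 2: m = 1.292500, f(m) = 0.110758 > 0 → root in [1.070000, 1.292500]
step 3: m = 1.181250, f(m) = -0.732994 < 0 → root in [1.181250, 1.292500]
step 4: m = 1.236875, f(m) = -0.339529 < 0 → root in [1.236875, 1.292500]

[1.236875, 1.292500]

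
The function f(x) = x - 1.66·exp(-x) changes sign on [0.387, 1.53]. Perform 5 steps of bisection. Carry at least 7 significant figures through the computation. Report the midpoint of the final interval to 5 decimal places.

0.76205

f(0.387000) = -0.740291, f(1.530000) = 1.170551 (opposite signs)
step 1: m = 0.958500, f(m) = 0.321944 > 0 → root in [0.387000, 0.958500]
step 2: m = 0.672750, f(m) = -0.174353 < 0 → root in [0.672750, 0.958500]
step 3: m = 0.815625, f(m) = 0.081303 > 0 → root in [0.672750, 0.815625]
step 4: m = 0.744188, f(m) = -0.044512 < 0 → root in [0.744188, 0.815625]
step 5: m = 0.779906, f(m) = 0.018881 > 0 → root in [0.744188, 0.779906]
Midpoint of [0.744188, 0.779906] = 0.762047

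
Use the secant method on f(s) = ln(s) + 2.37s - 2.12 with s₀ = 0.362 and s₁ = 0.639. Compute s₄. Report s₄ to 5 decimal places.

0.92663

Secant update: s_(k+1) = s_k − f(s_k)·(s_k − s_(k-1))/(f(s_k) − f(s_(k-1))).
f(s_0) = -2.278171, f(s_1) = -1.053421
s_2 = 0.639000 - (-1.053421)·(0.639000 - 0.362000)/(-1.053421 - (-2.278171)) = 0.877251; f(s_2) = -0.171878
s_3 = 0.877251 - (-0.171878)·(0.877251 - 0.639000)/(-0.171878 - (-1.053421)) = 0.923704; f(s_3) = -0.010187
s_4 = 0.923704 - (-0.010187)·(0.923704 - 0.877251)/(-0.010187 - (-0.171878)) = 0.926630; f(s_4) = -0.000087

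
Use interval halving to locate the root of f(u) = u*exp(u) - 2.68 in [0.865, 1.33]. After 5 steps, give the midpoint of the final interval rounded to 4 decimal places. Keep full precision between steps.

0.9885

f(0.865000) = -0.625620, f(1.330000) = 2.348788 (opposite signs)
step 1: m = 1.097500, f(m) = 0.608840 > 0 → root in [0.865000, 1.097500]
step 2: m = 0.981250, f(m) = -0.062232 < 0 → root in [0.981250, 1.097500]
step 3: m = 1.039375, f(m) = 0.258780 > 0 → root in [0.981250, 1.039375]
step 4: m = 1.010313, f(m) = 0.094782 > 0 → root in [0.981250, 1.010313]
step 5: m = 0.995781, f(m) = 0.015419 > 0 → root in [0.981250, 0.995781]
Midpoint of [0.981250, 0.995781] = 0.988516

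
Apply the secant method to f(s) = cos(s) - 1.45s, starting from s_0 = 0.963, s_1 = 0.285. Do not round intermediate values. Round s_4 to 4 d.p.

f(s_0) = -0.825290, f(s_1) = 0.546412
s_2 = 0.285000 - (0.546412)·(0.285000 - 0.963000)/(0.546412 - (-0.825290)) = 0.555078; f(s_2) = 0.044995
s_3 = 0.555078 - (0.044995)·(0.555078 - 0.285000)/(0.044995 - (0.546412)) = 0.579314; f(s_3) = -0.003168
s_4 = 0.579314 - (-0.003168)·(0.579314 - 0.555078)/(-0.003168 - (0.044995)) = 0.577720; f(s_4) = 0.000015

0.5777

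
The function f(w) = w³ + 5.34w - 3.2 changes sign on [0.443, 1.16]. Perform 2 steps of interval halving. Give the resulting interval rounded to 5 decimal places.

f(0.443000) = -0.747442, f(1.160000) = 4.555296 (opposite signs)
step 1: m = 0.801500, f(m) = 1.594895 > 0 → root in [0.443000, 0.801500]
step 2: m = 0.622250, f(m) = 0.363747 > 0 → root in [0.443000, 0.622250]

[0.44300, 0.62225]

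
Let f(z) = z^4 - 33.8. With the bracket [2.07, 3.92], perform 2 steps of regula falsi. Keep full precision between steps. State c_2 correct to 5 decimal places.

2.28462

False-position update: c = (a·f(b) − b·f(a))/(f(b) − f(a)); replace the endpoint whose sign matches f(c).
f(2.070000) = -15.439632, f(3.920000) = 202.326249
step 1: c = 2.201165, f(c) = -10.324730 < 0 → new bracket [2.201165, 3.920000]
step 2: c = 2.284619, f(c) = -6.556990 < 0 → new bracket [2.284619, 3.920000]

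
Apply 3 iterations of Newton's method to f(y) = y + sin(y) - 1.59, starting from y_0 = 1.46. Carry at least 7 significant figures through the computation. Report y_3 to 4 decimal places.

0.8432

f'(y) = 1 + cos(y)
y_0 = 1.460000: f = 0.863868, f' = 1.110570 → y_1 = 1.460000 - (0.863868)/(1.110570) = 0.682140
y_1 = 0.682140: f = -0.277405, f' = 1.776226 → y_2 = 0.682140 - (-0.277405)/(1.776226) = 0.838316
y_2 = 0.838316: f = -0.008165, f' = 1.668716 → y_3 = 0.838316 - (-0.008165)/(1.668716) = 0.843210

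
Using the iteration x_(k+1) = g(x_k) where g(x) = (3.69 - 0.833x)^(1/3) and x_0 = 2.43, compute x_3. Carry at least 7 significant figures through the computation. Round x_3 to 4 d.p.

x_1 = g(2.430000) = 1.185428
x_2 = g(1.185428) = 1.392913
x_3 = g(1.392913) = 1.362563

1.3626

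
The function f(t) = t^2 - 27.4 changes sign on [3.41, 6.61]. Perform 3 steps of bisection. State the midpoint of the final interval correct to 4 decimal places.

5.2100

f(3.410000) = -15.771900, f(6.610000) = 16.292100 (opposite signs)
step 1: m = 5.010000, f(m) = -2.299900 < 0 → root in [5.010000, 6.610000]
step 2: m = 5.810000, f(m) = 6.356100 > 0 → root in [5.010000, 5.810000]
step 3: m = 5.410000, f(m) = 1.868100 > 0 → root in [5.010000, 5.410000]
Midpoint of [5.010000, 5.410000] = 5.210000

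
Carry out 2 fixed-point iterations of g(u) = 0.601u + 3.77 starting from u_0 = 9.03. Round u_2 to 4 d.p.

u_1 = g(9.030000) = 9.197030
u_2 = g(9.197030) = 9.297415

9.2974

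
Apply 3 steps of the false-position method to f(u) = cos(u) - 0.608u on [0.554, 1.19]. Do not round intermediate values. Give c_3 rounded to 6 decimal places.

f(0.554000) = 0.513595, f(1.190000) = -0.351860
step 1: c = 0.931427, f(c) = 0.030381 > 0 → new bracket [0.931427, 1.190000]
step 2: c = 0.951979, f(c) = 0.001269 > 0 → new bracket [0.951979, 1.190000]
step 3: c = 0.952834, f(c) = 0.000052 > 0 → new bracket [0.952834, 1.190000]

0.952834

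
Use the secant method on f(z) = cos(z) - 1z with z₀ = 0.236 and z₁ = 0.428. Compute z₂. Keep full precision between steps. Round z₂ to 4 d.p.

f(z_0) = 0.736281, f(z_1) = 0.481798
z_2 = 0.428000 - (0.481798)·(0.428000 - 0.236000)/(0.481798 - (0.736281)) = 0.791502; f(z_2) = -0.088724

0.7915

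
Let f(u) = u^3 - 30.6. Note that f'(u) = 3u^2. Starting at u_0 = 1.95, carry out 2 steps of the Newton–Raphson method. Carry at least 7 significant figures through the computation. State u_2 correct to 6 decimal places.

3.298096

Newton update: u ← u − f(u)/f'(u).
u_0 = 1.950000: f = -23.185125, f' = 11.407500 → u_1 = 1.950000 - (-23.185125)/(11.407500) = 3.982446
u_1 = 3.982446: f = 32.561089, f' = 47.579623 → u_2 = 3.982446 - (32.561089)/(47.579623) = 3.298096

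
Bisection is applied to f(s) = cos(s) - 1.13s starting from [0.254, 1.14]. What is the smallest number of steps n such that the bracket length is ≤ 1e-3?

10

Initial width b − a = 1.14 − 0.254 = 0.886000.
After n steps the width is (b−a)/2^n; need (b−a)/2^n ≤ 1e-3.
So n ≥ log₂(0.886000/1e-3) = log₂(886.0000) ≈ 9.7912.
Hence n = 10.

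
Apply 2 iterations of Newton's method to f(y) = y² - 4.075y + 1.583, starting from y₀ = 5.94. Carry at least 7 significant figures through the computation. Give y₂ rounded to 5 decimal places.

3.74083

f'(y) = 2y - 4.075
y_0 = 5.940000: f = 12.661100, f' = 7.805000 → y_1 = 5.940000 - (12.661100)/(7.805000) = 4.317822
y_1 = 4.317822: f = 2.631462, f' = 4.560644 → y_2 = 4.317822 - (2.631462)/(4.560644) = 3.740828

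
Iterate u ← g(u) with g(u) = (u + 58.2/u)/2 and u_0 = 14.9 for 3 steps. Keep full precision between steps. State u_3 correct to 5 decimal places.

7.63069

u_1 = g(14.900000) = 9.403020
u_2 = g(9.403020) = 7.796260
u_3 = g(7.796260) = 7.630689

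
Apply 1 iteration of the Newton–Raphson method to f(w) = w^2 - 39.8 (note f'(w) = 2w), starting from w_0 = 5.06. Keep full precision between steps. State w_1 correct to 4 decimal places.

Newton update: w ← w − f(w)/f'(w).
w_0 = 5.060000: f = -14.196400, f' = 10.120000 → w_1 = 5.060000 - (-14.196400)/(10.120000) = 6.462806

6.4628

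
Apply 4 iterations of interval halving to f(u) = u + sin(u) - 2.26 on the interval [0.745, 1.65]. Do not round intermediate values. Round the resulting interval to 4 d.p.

[1.2541, 1.3106]

f(0.745000) = -0.837028, f(1.650000) = 0.386865 (opposite signs)
step 1: m = 1.197500, f(m) = -0.131370 < 0 → root in [1.197500, 1.650000]
step 2: m = 1.423750, f(m) = 0.152958 > 0 → root in [1.197500, 1.423750]
step 3: m = 1.310625, f(m) = 0.016971 > 0 → root in [1.197500, 1.310625]
step 4: m = 1.254062, f(m) = -0.055680 < 0 → root in [1.254062, 1.310625]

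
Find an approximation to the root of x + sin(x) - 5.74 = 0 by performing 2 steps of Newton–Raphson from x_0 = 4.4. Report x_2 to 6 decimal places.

5.125360

f'(x) = 1 + cos(x)
x_0 = 4.400000: f = -2.291602, f' = 0.692667 → x_1 = 4.400000 - (-2.291602)/(0.692667) = 7.708374
x_1 = 7.708374: f = 2.957792, f' = 1.145093 → x_2 = 7.708374 - (2.957792)/(1.145093) = 5.125360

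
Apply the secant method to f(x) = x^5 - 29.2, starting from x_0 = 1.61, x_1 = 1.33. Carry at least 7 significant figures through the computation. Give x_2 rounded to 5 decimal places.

2.38330

f(x_0) = -18.382438, f(x_1) = -25.038420
x_2 = 1.330000 - (-25.038420)·(1.330000 - 1.610000)/(-25.038420 - (-18.382438)) = 2.383302; f(x_2) = 47.694482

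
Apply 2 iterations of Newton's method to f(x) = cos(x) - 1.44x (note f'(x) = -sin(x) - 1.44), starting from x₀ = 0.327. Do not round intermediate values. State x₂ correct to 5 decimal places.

x_0 = 0.327000: f = 0.476130, f' = -1.761203 → x_1 = 0.327000 - (0.476130)/(-1.761203) = 0.597344
x_1 = 0.597344: f = -0.033342, f' = -2.002448 → x_2 = 0.597344 - (-0.033342)/(-2.002448) = 0.580693

0.58069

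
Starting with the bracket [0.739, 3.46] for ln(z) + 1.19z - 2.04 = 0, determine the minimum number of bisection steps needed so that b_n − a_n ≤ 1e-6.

Initial width b − a = 3.46 − 0.739 = 2.721000.
After n steps the width is (b−a)/2^n; need (b−a)/2^n ≤ 1e-6.
So n ≥ log₂(2.721000/1e-6) = log₂(2721000.0000) ≈ 21.3757.
Hence n = 22.

22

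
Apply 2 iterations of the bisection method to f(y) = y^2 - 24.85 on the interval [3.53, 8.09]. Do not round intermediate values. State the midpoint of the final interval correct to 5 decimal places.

f(3.530000) = -12.389100, f(8.090000) = 40.598100 (opposite signs)
step 1: m = 5.810000, f(m) = 8.906100 > 0 → root in [3.530000, 5.810000]
step 2: m = 4.670000, f(m) = -3.041100 < 0 → root in [4.670000, 5.810000]
Midpoint of [4.670000, 5.810000] = 5.240000

5.24000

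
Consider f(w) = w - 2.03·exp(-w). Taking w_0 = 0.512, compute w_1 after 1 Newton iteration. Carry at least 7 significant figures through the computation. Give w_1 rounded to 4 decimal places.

f'(w) = 1 + 2.03·exp(-w)
w_0 = 0.512000: f = -0.704570, f' = 2.216570 → w_1 = 0.512000 - (-0.704570)/(2.216570) = 0.829865

0.8299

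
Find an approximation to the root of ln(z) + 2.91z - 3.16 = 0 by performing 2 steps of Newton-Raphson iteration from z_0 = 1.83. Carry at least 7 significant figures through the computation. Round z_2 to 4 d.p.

1.0643

f'(z) = 1/z + 2.91
z_0 = 1.830000: f = 2.769616, f' = 3.456448 → z_1 = 1.830000 - (2.769616)/(3.456448) = 1.028710
z_1 = 1.028710: f = -0.138147, f' = 3.882091 → z_2 = 1.028710 - (-0.138147)/(3.882091) = 1.064296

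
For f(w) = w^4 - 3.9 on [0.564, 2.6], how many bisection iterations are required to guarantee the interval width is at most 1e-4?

Initial width b − a = 2.6 − 0.564 = 2.036000.
After n steps the width is (b−a)/2^n; need (b−a)/2^n ≤ 1e-4.
So n ≥ log₂(2.036000/1e-4) = log₂(20360.0000) ≈ 14.3134.
Hence n = 15.

15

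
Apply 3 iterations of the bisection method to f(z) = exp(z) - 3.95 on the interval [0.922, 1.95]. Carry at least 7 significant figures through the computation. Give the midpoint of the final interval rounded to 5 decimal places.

f(0.922000) = -1.435686, f(1.950000) = 3.078688 (opposite signs)
step 1: m = 1.436000, f(m) = 0.253847 > 0 → root in [0.922000, 1.436000]
step 2: m = 1.179000, f(m) = -0.698879 < 0 → root in [1.179000, 1.436000]
step 3: m = 1.307500, f(m) = -0.253080 < 0 → root in [1.307500, 1.436000]
Midpoint of [1.307500, 1.436000] = 1.371750

1.37175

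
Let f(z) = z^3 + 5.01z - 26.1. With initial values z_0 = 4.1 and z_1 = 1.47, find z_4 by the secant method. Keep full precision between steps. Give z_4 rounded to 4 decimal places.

Secant update: z_(k+1) = z_k − f(z_k)·(z_k − z_(k-1))/(f(z_k) − f(z_(k-1))).
f(z_0) = 63.362000, f(z_1) = -15.558777
z_2 = 1.470000 - (-15.558777)·(1.470000 - 4.100000)/(-15.558777 - (63.362000)) = 1.988489; f(z_2) = -8.275002
z_3 = 1.988489 - (-8.275002)·(1.988489 - 1.470000)/(-8.275002 - (-15.558777)) = 2.577538; f(z_3) = 3.937871
z_4 = 2.577538 - (3.937871)·(2.577538 - 1.988489)/(3.937871 - (-8.275002)) = 2.387608; f(z_4) = -0.527119

2.3876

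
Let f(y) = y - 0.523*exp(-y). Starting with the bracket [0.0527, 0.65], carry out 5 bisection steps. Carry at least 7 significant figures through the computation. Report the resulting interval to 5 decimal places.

f(0.052700) = -0.443452, f(0.650000) = 0.376970 (opposite signs)
step 1: m = 0.351350, f(m) = -0.016705 < 0 → root in [0.351350, 0.650000]
step 2: m = 0.500675, f(m) = 0.183674 > 0 → root in [0.351350, 0.500675]
step 3: m = 0.426013, f(m) = 0.084437 > 0 → root in [0.351350, 0.426013]
step 4: m = 0.388681, f(m) = 0.034113 > 0 → root in [0.351350, 0.388681]
step 5: m = 0.370016, f(m) = 0.008767 > 0 → root in [0.351350, 0.370016]

[0.35135, 0.37002]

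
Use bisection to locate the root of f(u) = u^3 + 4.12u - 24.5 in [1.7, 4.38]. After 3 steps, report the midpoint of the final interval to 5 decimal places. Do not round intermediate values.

f(1.700000) = -12.583000, f(4.380000) = 77.573272 (opposite signs)
step 1: m = 3.040000, f(m) = 16.119264 > 0 → root in [1.700000, 3.040000]
step 2: m = 2.370000, f(m) = -1.423547 < 0 → root in [2.370000, 3.040000]
step 3: m = 2.705000, f(m) = 6.437153 > 0 → root in [2.370000, 2.705000]
Midpoint of [2.370000, 2.705000] = 2.537500

2.53750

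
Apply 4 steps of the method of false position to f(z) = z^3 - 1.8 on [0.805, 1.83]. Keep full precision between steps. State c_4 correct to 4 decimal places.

1.2064

f(0.805000) = -1.278340, f(1.830000) = 4.328487
step 1: c = 1.038697, f(c) = -0.679359 < 0 → new bracket [1.038697, 1.830000]
step 2: c = 1.146044, f(c) = -0.294766 < 0 → new bracket [1.146044, 1.830000]
step 3: c = 1.189651, f(c) = -0.116322 < 0 → new bracket [1.189651, 1.830000]
step 4: c = 1.206409, f(c) = -0.044163 < 0 → new bracket [1.206409, 1.830000]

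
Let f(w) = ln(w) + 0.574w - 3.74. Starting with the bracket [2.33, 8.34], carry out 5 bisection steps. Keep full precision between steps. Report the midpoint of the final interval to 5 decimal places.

4.11422

f(2.330000) = -1.556712, f(8.340000) = 3.168223 (opposite signs)
step 1: m = 5.335000, f(m) = 0.996579 > 0 → root in [2.330000, 5.335000]
step 2: m = 3.832500, f(m) = -0.196628 < 0 → root in [3.832500, 5.335000]
step 3: m = 4.583750, f(m) = 0.413590 > 0 → root in [3.832500, 4.583750]
step 4: m = 4.208125, f(m) = 0.112481 > 0 → root in [3.832500, 4.208125]
step 5: m = 4.020313, f(m) = -0.040981 < 0 → root in [4.020313, 4.208125]
Midpoint of [4.020313, 4.208125] = 4.114219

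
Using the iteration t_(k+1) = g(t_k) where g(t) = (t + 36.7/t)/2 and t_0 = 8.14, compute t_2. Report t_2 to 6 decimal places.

t_1 = g(8.140000) = 6.324300
t_2 = g(6.324300) = 6.063657

6.063657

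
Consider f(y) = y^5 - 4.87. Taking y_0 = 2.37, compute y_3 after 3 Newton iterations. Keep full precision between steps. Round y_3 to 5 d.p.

f'(y) = 5y^4
y_0 = 2.370000: f = 69.902470, f' = 157.747828 → y_1 = 2.370000 - (69.902470)/(157.747828) = 1.926872
y_1 = 1.926872: f = 21.692222, f' = 68.925753 → y_2 = 1.926872 - (21.692222)/(68.925753) = 1.612153
y_2 = 1.612153: f = 6.020098, f' = 33.775007 → y_3 = 1.612153 - (6.020098)/(33.775007) = 1.433912

1.43391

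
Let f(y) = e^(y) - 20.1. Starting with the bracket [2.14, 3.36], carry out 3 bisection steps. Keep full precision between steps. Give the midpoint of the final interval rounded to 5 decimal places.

2.97875

f(2.140000) = -11.600562, f(3.360000) = 8.689191 (opposite signs)
step 1: m = 2.750000, f(m) = -4.457368 < 0 → root in [2.750000, 3.360000]
step 2: m = 3.055000, f(m) = 1.121186 > 0 → root in [2.750000, 3.055000]
step 3: m = 2.902500, f(m) = -1.880362 < 0 → root in [2.902500, 3.055000]
Midpoint of [2.902500, 3.055000] = 2.978750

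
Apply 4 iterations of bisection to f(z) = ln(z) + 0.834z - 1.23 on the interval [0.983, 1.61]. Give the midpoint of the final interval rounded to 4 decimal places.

f(0.983000) = -0.427324, f(1.610000) = 0.588974 (opposite signs)
step 1: m = 1.296500, f(m) = 0.110949 > 0 → root in [0.983000, 1.296500]
step 2: m = 1.139750, f(m) = -0.148640 < 0 → root in [1.139750, 1.296500]
step 3: m = 1.218125, f(m) = -0.016771 < 0 → root in [1.218125, 1.296500]
step 4: m = 1.257313, f(m) = 0.047575 > 0 → root in [1.218125, 1.257313]
Midpoint of [1.218125, 1.257313] = 1.237719

1.2377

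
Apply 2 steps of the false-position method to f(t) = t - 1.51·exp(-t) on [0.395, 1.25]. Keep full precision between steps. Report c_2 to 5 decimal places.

False-position update: c = (a·f(b) − b·f(a))/(f(b) − f(a)); replace the endpoint whose sign matches f(c).
f(0.395000) = -0.622257, f(1.250000) = 0.817378
step 1: c = 0.764559, f(c) = 0.061594 > 0 → new bracket [0.395000, 0.764559]
step 2: c = 0.731273, f(c) = 0.004516 > 0 → new bracket [0.395000, 0.731273]

0.73127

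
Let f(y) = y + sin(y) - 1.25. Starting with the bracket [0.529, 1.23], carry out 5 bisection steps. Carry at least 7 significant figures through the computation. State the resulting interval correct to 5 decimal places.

f(0.529000) = -0.216330, f(1.230000) = 0.922489 (opposite signs)
step 1: m = 0.879500, f(m) = 0.399920 > 0 → root in [0.529000, 0.879500]
step 2: m = 0.704250, f(m) = 0.101712 > 0 → root in [0.529000, 0.704250]
step 3: m = 0.616625, f(m) = -0.055090 < 0 → root in [0.616625, 0.704250]
step 4: m = 0.660438, f(m) = 0.023900 > 0 → root in [0.616625, 0.660438]
step 5: m = 0.638531, f(m) = -0.015452 < 0 → root in [0.638531, 0.660438]

[0.63853, 0.66044]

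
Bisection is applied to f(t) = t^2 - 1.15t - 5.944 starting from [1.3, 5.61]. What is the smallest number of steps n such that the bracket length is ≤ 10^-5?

19

Initial width b − a = 5.61 − 1.3 = 4.310000.
After n steps the width is (b−a)/2^n; need (b−a)/2^n ≤ 10^-5.
So n ≥ log₂(4.310000/10^-5) = log₂(431000.0000) ≈ 18.7173.
Hence n = 19.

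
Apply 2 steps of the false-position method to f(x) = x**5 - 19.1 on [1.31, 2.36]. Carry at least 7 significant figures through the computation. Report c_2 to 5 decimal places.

1.67302

f(1.310000) = -15.242051, f(2.360000) = 54.108248
step 1: c = 1.540773, f(c) = -10.416540 < 0 → new bracket [1.540773, 2.360000]
step 2: c = 1.673024, f(c) = -5.992757 < 0 → new bracket [1.673024, 2.360000]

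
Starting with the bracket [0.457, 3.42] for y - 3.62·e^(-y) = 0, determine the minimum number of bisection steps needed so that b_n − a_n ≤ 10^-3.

12

Initial width b − a = 3.42 − 0.457 = 2.963000.
After n steps the width is (b−a)/2^n; need (b−a)/2^n ≤ 10^-3.
So n ≥ log₂(2.963000/10^-3) = log₂(2963.0000) ≈ 11.5328.
Hence n = 12.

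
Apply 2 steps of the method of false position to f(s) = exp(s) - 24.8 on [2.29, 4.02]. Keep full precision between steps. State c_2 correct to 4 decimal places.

f(2.290000) = -14.925062, f(4.020000) = 30.901106
step 1: c = 2.853441, f(c) = -7.452622 < 0 → new bracket [2.853441, 4.020000]
step 2: c = 3.080119, f(c) = -3.039015 < 0 → new bracket [3.080119, 4.020000]

3.0801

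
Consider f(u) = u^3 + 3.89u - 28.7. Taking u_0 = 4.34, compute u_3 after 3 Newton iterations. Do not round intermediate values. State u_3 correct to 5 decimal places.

f'(u) = 3u^2 + 3.89
u_0 = 4.340000: f = 69.929104, f' = 60.396800 → u_1 = 4.340000 - (69.929104)/(60.396800) = 3.182172
u_1 = 3.182172: f = 15.902020, f' = 34.268657 → u_2 = 3.182172 - (15.902020)/(34.268657) = 2.718132
u_2 = 2.718132: f = 1.955756, f' = 26.054729 → u_3 = 2.718132 - (1.955756)/(26.054729) = 2.643069

2.64307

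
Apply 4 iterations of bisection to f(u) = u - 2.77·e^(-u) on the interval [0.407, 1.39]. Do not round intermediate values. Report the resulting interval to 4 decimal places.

f(0.407000) = -1.436834, f(1.390000) = 0.700061 (opposite signs)
step 1: m = 0.898500, f(m) = -0.229389 < 0 → root in [0.898500, 1.390000]
step 2: m = 1.144250, f(m) = 0.262108 > 0 → root in [0.898500, 1.144250]
step 3: m = 1.021375, f(m) = 0.023899 > 0 → root in [0.898500, 1.021375]
step 4: m = 0.959937, f(m) = -0.100742 < 0 → root in [0.959937, 1.021375]

[0.9599, 1.0214]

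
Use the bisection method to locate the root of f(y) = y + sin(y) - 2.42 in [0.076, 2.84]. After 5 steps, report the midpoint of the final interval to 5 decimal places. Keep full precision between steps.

1.41481

f(0.076000) = -2.268073, f(2.840000) = 0.717041 (opposite signs)
step 1: m = 1.458000, f(m) = 0.031645 > 0 → root in [0.076000, 1.458000]
step 2: m = 0.767000, f(m) = -0.959022 < 0 → root in [0.767000, 1.458000]
step 3: m = 1.112500, f(m) = -0.410692 < 0 → root in [1.112500, 1.458000]
step 4: m = 1.285250, f(m) = -0.175242 < 0 → root in [1.285250, 1.458000]
step 5: m = 1.371625, f(m) = -0.068144 < 0 → root in [1.371625, 1.458000]
Midpoint of [1.371625, 1.458000] = 1.414813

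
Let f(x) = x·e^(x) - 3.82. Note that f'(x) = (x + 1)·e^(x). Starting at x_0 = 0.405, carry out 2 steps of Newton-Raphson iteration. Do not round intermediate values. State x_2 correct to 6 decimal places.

1.460636

x_0 = 0.405000: f = -3.212782, f' = 2.106520 → x_1 = 0.405000 - (-3.212782)/(2.106520) = 1.930161
x_1 = 1.930161: f = 9.480008, f' = 20.190629 → x_2 = 1.930161 - (9.480008)/(20.190629) = 1.460636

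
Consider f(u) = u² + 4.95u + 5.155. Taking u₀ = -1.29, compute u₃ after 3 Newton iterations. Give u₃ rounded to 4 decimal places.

Newton update: u ← u − f(u)/f'(u).
f'(u) = 2u + 4.95
u_0 = -1.290000: f = 0.433600, f' = 2.370000 → u_1 = -1.290000 - (0.433600)/(2.370000) = -1.472954
u_1 = -1.472954: f = 0.033472, f' = 2.004093 → u_2 = -1.472954 - (0.033472)/(2.004093) = -1.489655
u_2 = -1.489655: f = 0.000279, f' = 1.970689 → u_3 = -1.489655 - (0.000279)/(1.970689) = -1.489797

-1.4898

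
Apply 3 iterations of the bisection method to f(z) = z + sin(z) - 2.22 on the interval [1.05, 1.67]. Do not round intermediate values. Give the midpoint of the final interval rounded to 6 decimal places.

1.243750

f(1.050000) = -0.302577, f(1.670000) = 0.445083 (opposite signs)
step 1: m = 1.360000, f(m) = 0.117865 > 0 → root in [1.050000, 1.360000]
step 2: m = 1.205000, f(m) = -0.081161 < 0 → root in [1.205000, 1.360000]
step 3: m = 1.282500, f(m) = 0.021230 > 0 → root in [1.205000, 1.282500]
Midpoint of [1.205000, 1.282500] = 1.243750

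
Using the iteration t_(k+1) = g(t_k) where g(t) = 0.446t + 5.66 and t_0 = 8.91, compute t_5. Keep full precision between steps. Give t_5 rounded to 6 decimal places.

10.193549

t_1 = g(8.910000) = 9.633860
t_2 = g(9.633860) = 9.956702
t_3 = g(9.956702) = 10.100689
t_4 = g(10.100689) = 10.164907
t_5 = g(10.164907) = 10.193549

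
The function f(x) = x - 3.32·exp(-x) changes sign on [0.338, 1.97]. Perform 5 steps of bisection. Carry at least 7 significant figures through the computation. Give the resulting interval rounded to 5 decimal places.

f(0.338000) = -2.029808, f(1.970000) = 1.507003 (opposite signs)
step 1: m = 1.154000, f(m) = 0.106962 > 0 → root in [0.338000, 1.154000]
step 2: m = 0.746000, f(m) = -0.828543 < 0 → root in [0.746000, 1.154000]
step 3: m = 0.950000, f(m) = -0.333980 < 0 → root in [0.950000, 1.154000]
step 4: m = 1.052000, f(m) = -0.107472 < 0 → root in [1.052000, 1.154000]
step 5: m = 1.103000, f(m) = 0.001178 > 0 → root in [1.052000, 1.103000]

[1.05200, 1.10300]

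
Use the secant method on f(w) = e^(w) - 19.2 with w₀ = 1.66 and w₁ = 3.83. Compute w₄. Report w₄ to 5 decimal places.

f(w_0) = -13.940689, f(w_1) = 26.862538
w_2 = 3.830000 - (26.862538)·(3.830000 - 1.660000)/(26.862538 - (-13.940689)) = 2.401395; f(w_2) = -8.161439
w_3 = 2.401395 - (-8.161439)·(2.401395 - 3.830000)/(-8.161439 - (26.862538)) = 2.734294; f(w_3) = -3.801125
w_4 = 2.734294 - (-3.801125)·(2.734294 - 2.401395)/(-3.801125 - (-8.161439)) = 3.024501; f(w_4) = 1.383740

3.02450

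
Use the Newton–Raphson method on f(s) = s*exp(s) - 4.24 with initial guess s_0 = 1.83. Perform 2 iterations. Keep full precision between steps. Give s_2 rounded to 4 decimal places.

1.2576

f'(s) = (s+1)*exp(s)
s_0 = 1.830000: f = 7.168013, f' = 17.641899 → s_1 = 1.830000 - (7.168013)/(17.641899) = 1.423694
s_1 = 1.423694: f = 1.671790, f' = 10.064220 → s_2 = 1.423694 - (1.671790)/(10.064220) = 1.257582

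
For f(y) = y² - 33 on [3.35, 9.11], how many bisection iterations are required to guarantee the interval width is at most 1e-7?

Initial width b − a = 9.11 − 3.35 = 5.760000.
After n steps the width is (b−a)/2^n; need (b−a)/2^n ≤ 1e-7.
So n ≥ log₂(5.760000/1e-7) = log₂(57600000.0000) ≈ 25.7796.
Hence n = 26.

26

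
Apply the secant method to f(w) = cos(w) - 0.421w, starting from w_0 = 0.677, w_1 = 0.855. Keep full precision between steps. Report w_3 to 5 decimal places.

1.09135

f(w_0) = 0.494439, f(w_1) = 0.296264
w_2 = 0.855000 - (0.296264)·(0.855000 - 0.677000)/(0.296264 - (0.494439)) = 1.121103; f(w_2) = -0.037294
w_3 = 1.121103 - (-0.037294)·(1.121103 - 0.855000)/(-0.037294 - (0.296264)) = 1.091350; f(w_3) = 0.001829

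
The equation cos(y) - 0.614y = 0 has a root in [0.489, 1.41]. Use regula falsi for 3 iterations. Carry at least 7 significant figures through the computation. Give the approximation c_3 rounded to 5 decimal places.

0.94866

f(0.489000) = 0.582557, f(1.410000) = -0.705636
step 1: c = 0.905502, f(c) = 0.061312 > 0 → new bracket [0.905502, 1.410000]
step 2: c = 0.945833, f(c) = 0.004326 > 0 → new bracket [0.945833, 1.410000]
step 3: c = 0.948661, f(c) = 0.000293 > 0 → new bracket [0.948661, 1.410000]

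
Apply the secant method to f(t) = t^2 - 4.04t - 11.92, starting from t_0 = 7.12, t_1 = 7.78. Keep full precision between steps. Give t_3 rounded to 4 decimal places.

f(t_0) = 10.009600, f(t_1) = 17.177200
t_2 = 7.780000 - (17.177200)·(7.780000 - 7.120000)/(17.177200 - (10.009600)) = 6.198306; f(t_2) = 1.457839
t_3 = 6.198306 - (1.457839)·(6.198306 - 7.780000)/(1.457839 - (17.177200)) = 6.051617; f(t_3) = 0.253535

6.0516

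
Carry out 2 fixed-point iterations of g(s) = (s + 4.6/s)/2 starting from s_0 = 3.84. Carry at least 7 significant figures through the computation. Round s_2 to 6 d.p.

2.172555

s_1 = g(3.840000) = 2.518958
s_2 = g(2.518958) = 2.172555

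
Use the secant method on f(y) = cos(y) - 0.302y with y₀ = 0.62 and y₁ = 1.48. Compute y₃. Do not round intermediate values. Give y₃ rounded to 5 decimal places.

1.19897

Secant update: y_(k+1) = y_k − f(y_k)·(y_k − y_(k-1))/(f(y_k) − f(y_(k-1))).
f(y_0) = 0.626638, f(y_1) = -0.356288
y_2 = 1.480000 - (-0.356288)·(1.480000 - 0.620000)/(-0.356288 - (0.626638)) = 1.168270; f(y_2) = 0.038927
y_3 = 1.168270 - (0.038927)·(1.168270 - 1.480000)/(0.038927 - (-0.356288)) = 1.198974; f(y_3) = 0.001224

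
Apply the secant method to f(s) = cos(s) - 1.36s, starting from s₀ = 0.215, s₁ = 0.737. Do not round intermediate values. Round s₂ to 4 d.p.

0.5926

f(s_0) = 0.684576, f(s_1) = -0.261832
s_2 = 0.737000 - (-0.261832)·(0.737000 - 0.215000)/(-0.261832 - (0.684576)) = 0.592584; f(s_2) = 0.023586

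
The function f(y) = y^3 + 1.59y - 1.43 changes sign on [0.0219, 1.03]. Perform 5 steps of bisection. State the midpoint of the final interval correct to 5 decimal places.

0.69922

f(0.021900) = -1.395168, f(1.030000) = 1.300427 (opposite signs)
step 1: m = 0.525950, f(m) = -0.448249 < 0 → root in [0.525950, 1.030000]
step 2: m = 0.777975, f(m) = 0.277846 > 0 → root in [0.525950, 0.777975]
step 3: m = 0.651963, f(m) = -0.116260 < 0 → root in [0.651963, 0.777975]
step 4: m = 0.714969, f(m) = 0.072278 > 0 → root in [0.651963, 0.714969]
step 5: m = 0.683466, f(m) = -0.024026 < 0 → root in [0.683466, 0.714969]
Midpoint of [0.683466, 0.714969] = 0.699217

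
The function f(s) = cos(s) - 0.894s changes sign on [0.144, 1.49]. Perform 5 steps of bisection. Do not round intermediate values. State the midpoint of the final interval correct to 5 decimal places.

0.79597

f(0.144000) = 0.860914, f(1.490000) = -1.251352 (opposite signs)
step 1: m = 0.817000, f(m) = -0.045986 < 0 → root in [0.144000, 0.817000]
step 2: m = 0.480500, f(m) = 0.457197 > 0 → root in [0.480500, 0.817000]
step 3: m = 0.648750, f(m) = 0.216857 > 0 → root in [0.648750, 0.817000]
step 4: m = 0.732875, f(m) = 0.088064 > 0 → root in [0.732875, 0.817000]
step 5: m = 0.774937, f(m) = 0.021671 > 0 → root in [0.774937, 0.817000]
Midpoint of [0.774937, 0.817000] = 0.795969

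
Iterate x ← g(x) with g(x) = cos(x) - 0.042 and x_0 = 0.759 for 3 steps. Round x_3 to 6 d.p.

0.700935

x_1 = g(0.759000) = 0.683525
x_2 = g(0.683525) = 0.733352
x_3 = g(0.733352) = 0.700935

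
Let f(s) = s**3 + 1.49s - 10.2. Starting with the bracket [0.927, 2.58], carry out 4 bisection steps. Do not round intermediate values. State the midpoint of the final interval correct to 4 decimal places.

1.9085

f(0.927000) = -8.022172, f(2.580000) = 10.817712 (opposite signs)
step 1: m = 1.753500, f(m) = -2.195689 < 0 → root in [1.753500, 2.580000]
step 2: m = 2.166750, f(m) = 3.200927 > 0 → root in [1.753500, 2.166750]
step 3: m = 1.960125, f(m) = 0.251563 > 0 → root in [1.753500, 1.960125]
step 4: m = 1.856813, f(m) = -1.031519 < 0 → root in [1.856813, 1.960125]
Midpoint of [1.856813, 1.960125] = 1.908469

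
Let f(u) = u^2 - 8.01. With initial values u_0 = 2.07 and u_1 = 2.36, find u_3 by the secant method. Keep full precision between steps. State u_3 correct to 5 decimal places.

2.82300

f(u_0) = -3.725100, f(u_1) = -2.440400
u_2 = 2.360000 - (-2.440400)·(2.360000 - 2.070000)/(-2.440400 - (-3.725100)) = 2.910880; f(u_2) = 0.463224
u_3 = 2.910880 - (0.463224)·(2.910880 - 2.360000)/(0.463224 - (-2.440400)) = 2.822997; f(u_3) = -0.040690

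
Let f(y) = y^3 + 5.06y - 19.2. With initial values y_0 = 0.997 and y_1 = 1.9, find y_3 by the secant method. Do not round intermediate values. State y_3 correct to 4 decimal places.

f(y_0) = -13.164153, f(y_1) = -2.727000
y_2 = 1.900000 - (-2.727000)·(1.900000 - 0.997000)/(-2.727000 - (-13.164153)) = 2.135934; f(y_2) = 1.352417
y_3 = 2.135934 - (1.352417)·(2.135934 - 1.900000)/(1.352417 - (-2.727000)) = 2.057717; f(y_3) = -0.075172

2.0577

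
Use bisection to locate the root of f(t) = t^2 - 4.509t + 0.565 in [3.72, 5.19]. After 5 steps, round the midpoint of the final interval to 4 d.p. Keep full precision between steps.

f(3.720000) = -2.370080, f(5.190000) = 4.099390 (opposite signs)
step 1: m = 4.455000, f(m) = 0.324430 > 0 → root in [3.720000, 4.455000]
step 2: m = 4.087500, f(m) = -1.157881 < 0 → root in [4.087500, 4.455000]
step 3: m = 4.271250, f(m) = -0.450490 < 0 → root in [4.271250, 4.455000]
step 4: m = 4.363125, f(m) = -0.071471 < 0 → root in [4.363125, 4.455000]
step 5: m = 4.409063, f(m) = 0.124369 > 0 → root in [4.363125, 4.409063]
Midpoint of [4.363125, 4.409063] = 4.386094

4.3861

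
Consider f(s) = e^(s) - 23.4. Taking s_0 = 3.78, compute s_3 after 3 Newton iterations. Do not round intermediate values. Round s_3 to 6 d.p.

f'(s) = e^(s)
s_0 = 3.780000: f = 20.416042, f' = 43.816042 → s_1 = 3.780000 - (20.416042)/(43.816042) = 3.314051
s_1 = 3.314051: f = 4.096287, f' = 27.496287 → s_2 = 3.314051 - (4.096287)/(27.496287) = 3.165075
s_2 = 3.165075: f = 0.290520, f' = 23.690520 → s_3 = 3.165075 - (0.290520)/(23.690520) = 3.152812

3.152812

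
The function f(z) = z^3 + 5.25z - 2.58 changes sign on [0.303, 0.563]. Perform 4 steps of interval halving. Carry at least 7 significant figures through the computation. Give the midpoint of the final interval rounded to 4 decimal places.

f(0.303000) = -0.961432, f(0.563000) = 0.554204 (opposite signs)
step 1: m = 0.433000, f(m) = -0.225567 < 0 → root in [0.433000, 0.563000]
step 2: m = 0.498000, f(m) = 0.158006 > 0 → root in [0.433000, 0.498000]
step 3: m = 0.465500, f(m) = -0.035256 < 0 → root in [0.465500, 0.498000]
step 4: m = 0.481750, f(m) = 0.060994 > 0 → root in [0.465500, 0.481750]
Midpoint of [0.465500, 0.481750] = 0.473625

0.4736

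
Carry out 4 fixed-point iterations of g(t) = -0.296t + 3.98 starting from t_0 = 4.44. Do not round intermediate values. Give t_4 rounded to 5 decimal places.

t_1 = g(4.440000) = 2.665760
t_2 = g(2.665760) = 3.190935
t_3 = g(3.190935) = 3.035483
t_4 = g(3.035483) = 3.081497

3.08150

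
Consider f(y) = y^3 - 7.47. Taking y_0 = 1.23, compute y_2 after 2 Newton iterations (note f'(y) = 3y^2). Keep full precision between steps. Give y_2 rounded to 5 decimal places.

y_0 = 1.230000: f = -5.609133, f' = 4.538700 → y_1 = 1.230000 - (-5.609133)/(4.538700) = 2.465846
y_1 = 2.465846: f = 7.523316, f' = 18.241185 → y_2 = 2.465846 - (7.523316)/(18.241185) = 2.053410

2.05341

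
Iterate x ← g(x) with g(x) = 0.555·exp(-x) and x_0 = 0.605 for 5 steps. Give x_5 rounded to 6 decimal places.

0.378034

x_1 = g(0.605000) = 0.303071
x_2 = g(0.303071) = 0.409893
x_3 = g(0.409893) = 0.368365
x_4 = g(0.368365) = 0.383985
x_5 = g(0.383985) = 0.378034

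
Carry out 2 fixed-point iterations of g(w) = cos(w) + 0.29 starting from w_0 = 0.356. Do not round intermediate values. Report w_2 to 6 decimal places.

0.626783

w_1 = g(0.356000) = 1.227298
w_2 = g(1.227298) = 0.626783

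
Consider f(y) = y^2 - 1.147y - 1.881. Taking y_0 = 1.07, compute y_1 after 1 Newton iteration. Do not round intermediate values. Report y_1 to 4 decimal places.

3.0472

f'(y) = 2y - 1.147
y_0 = 1.070000: f = -1.963390, f' = 0.993000 → y_1 = 1.070000 - (-1.963390)/(0.993000) = 3.047231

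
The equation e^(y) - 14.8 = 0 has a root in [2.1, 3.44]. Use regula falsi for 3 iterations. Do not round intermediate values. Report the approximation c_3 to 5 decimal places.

2.67158

f(2.100000) = -6.633830, f(3.440000) = 16.386958
step 1: c = 2.486144, f(c) = -2.785146 < 0 → new bracket [2.486144, 3.440000]
step 2: c = 2.624711, f(c) = -0.999413 < 0 → new bracket [2.624711, 3.440000]
step 3: c = 2.671576, f(c) = -0.337255 < 0 → new bracket [2.671576, 3.440000]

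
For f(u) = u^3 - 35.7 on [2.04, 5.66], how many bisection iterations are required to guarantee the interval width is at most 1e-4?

16

Initial width b − a = 5.66 − 2.04 = 3.620000.
After n steps the width is (b−a)/2^n; need (b−a)/2^n ≤ 1e-4.
So n ≥ log₂(3.620000/1e-4) = log₂(36200.0000) ≈ 15.1437.
Hence n = 16.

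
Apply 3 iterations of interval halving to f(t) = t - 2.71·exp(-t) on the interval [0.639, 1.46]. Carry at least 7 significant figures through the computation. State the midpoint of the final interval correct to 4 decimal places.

f(0.639000) = -0.791392, f(1.460000) = 0.830640 (opposite signs)
step 1: m = 1.049500, f(m) = 0.100694 > 0 → root in [0.639000, 1.049500]
step 2: m = 0.844250, f(m) = -0.320724 < 0 → root in [0.844250, 1.049500]
step 3: m = 0.946875, f(m) = -0.104474 < 0 → root in [0.946875, 1.049500]
Midpoint of [0.946875, 1.049500] = 0.998188

0.9982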